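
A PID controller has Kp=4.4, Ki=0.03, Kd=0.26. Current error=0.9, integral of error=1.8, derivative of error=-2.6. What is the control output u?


u = Kp*e + Ki*int(e) + Kd*de/dt
= 4.4*0.9 + 0.03*1.8 + 0.26*(-2.6)
= 3.96 + 0.054 + -0.676
= 3.338


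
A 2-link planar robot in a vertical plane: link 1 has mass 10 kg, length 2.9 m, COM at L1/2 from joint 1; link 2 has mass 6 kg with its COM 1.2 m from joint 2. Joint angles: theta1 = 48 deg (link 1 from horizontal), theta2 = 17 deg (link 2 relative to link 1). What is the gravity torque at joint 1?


Horizontal distance from joint 1 to link-1 COM:
  x_c1 = (L1/2)*cos(t1) = 1.45 * 0.6691 = 0.9702 m
Horizontal distance from joint 1 to link-2 COM:
  x_c2 = L1*cos(t1) + Lc2*cos(t1+t2)
       = 2.9*0.6691 + 1.2*0.4226 = 2.4476 m
tau1 = m1*g*x_c1 + m2*g*x_c2
     = 10*9.81*0.9702 + 6*9.81*2.4476
     = 95.1805 + 144.067
     = 239.2474 Nm


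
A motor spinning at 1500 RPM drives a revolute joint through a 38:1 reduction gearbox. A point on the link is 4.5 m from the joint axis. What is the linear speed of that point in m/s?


omega_motor = 1500 * 2*pi/60 = 157.0796 rad/s
omega_joint = omega_motor / 38 = 4.1337 rad/s
v = omega_joint * r = 4.1337 * 4.5
= 18.6015 m/s


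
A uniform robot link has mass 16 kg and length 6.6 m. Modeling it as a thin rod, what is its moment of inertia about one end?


I = (1/3) * m * L^2
= (1/3) * 16 * 6.6^2
= 0.333333 * 16 * 43.56
= 232.32 kg*m^2


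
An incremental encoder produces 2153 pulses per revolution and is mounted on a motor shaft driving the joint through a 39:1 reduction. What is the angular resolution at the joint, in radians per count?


counts per rev = 2153
effective counts at joint = 2153 * 39 = 83967
resolution = 2*pi / 83967
= 7.4829e-05 rad/count


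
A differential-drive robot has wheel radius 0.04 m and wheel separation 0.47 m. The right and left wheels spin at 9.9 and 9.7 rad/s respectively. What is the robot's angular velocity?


vR = r*wR = 0.04*9.9 = 0.396 m/s
vL = r*wL = 0.04*9.7 = 0.388 m/s
v = (vR+vL)/2 = 0.392 m/s
omega = (vR-vL)/L = 0.017 rad/s
angular velocity = 0.017 rad/s


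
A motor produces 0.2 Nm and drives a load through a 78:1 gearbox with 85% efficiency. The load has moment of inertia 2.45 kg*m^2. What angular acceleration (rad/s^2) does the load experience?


tau_out = tau_motor * N * eta
= 0.2 * 78 * 0.85 = 13.26 Nm
alpha = tau_out / I = 13.26 / 2.45
= 5.4122 rad/s^2


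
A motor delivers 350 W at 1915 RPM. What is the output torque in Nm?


omega = 1915 * 2*pi/60 = 200.5383 rad/s
tau = P / omega = 350 / 200.5383
= 1.7453 Nm


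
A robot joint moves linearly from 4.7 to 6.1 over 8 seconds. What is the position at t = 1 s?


s = t/T = 1/8 = 0.125
p(t) = p0 + (pf-p0)*s
= 4.7 + (6.1 - 4.7) * 0.125
= 4.875


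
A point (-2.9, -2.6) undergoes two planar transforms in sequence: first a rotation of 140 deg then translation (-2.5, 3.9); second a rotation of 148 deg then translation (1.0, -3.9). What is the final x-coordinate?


After transform 1:
x1 = cos(140)*-2.9 - sin(140)*-2.6 + -2.5 = 1.3928
y1 = sin(140)*-2.9 + cos(140)*-2.6 + 3.9 = 4.0276
After transform 2:
x2 = cos(148)*1.3928 - sin(148)*4.0276 + 1.0
= -2.3155


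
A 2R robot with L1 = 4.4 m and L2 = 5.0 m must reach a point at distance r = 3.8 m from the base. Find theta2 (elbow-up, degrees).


cos(theta2) = (r^2 - L1^2 - L2^2) / (2*L1*L2)
cos(theta2) = (14.44 - 19.36 - 25.0) / 44.0
cos(theta2) = -0.68
theta2 = 132.8436 degrees


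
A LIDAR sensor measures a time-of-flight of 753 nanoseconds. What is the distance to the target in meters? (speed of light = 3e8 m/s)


tof = 753 ns = 7.53e-07 s
dist = c * tof / 2
= 3e8 * 7.53e-07 / 2
= 112.95 m


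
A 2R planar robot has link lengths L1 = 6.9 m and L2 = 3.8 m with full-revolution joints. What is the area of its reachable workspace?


r_max = L1 + L2 = 10.7 m
r_min = |L1 - L2| = 3.1 m
Area = pi*(r_max^2 - r_min^2)
= pi*(114.49 - 9.61)
= pi * 104.88
= 329.4902 m^2


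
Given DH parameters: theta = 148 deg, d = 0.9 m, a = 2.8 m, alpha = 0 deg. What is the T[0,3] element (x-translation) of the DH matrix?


T[0,3] = a * cos(theta)
= 2.8 * cos(148 deg)
= 2.8 * -0.848
= -2.3745


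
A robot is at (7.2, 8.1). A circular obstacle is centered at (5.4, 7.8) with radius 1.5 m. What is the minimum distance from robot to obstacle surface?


center_dist = sqrt((7.2-5.4)^2 + (8.1-7.8)^2)
= sqrt(3.24 + 0.09)
= 1.8248
min_dist = center_dist - radius = 1.8248 - 1.5 = 0.3248 m


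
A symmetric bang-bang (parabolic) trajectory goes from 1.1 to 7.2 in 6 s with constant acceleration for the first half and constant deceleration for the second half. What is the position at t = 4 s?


Symmetric rest-to-rest: each phase covers (pf-p0)/2 in time T/2. 0.5*a*(T/2)^2 = (pf-p0)/2 => a = 4*(pf-p0)/T^2
a = 4*(7.2-1.1)/6^2 = 0.6778
t = 4 is in the deceleration phase (t > T/2).
p = pf - 0.5*a*(T-t)^2 = 7.2 - 0.5*0.6778*2^2
= 5.8444


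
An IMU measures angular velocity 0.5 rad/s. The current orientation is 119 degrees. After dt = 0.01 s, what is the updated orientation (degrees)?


delta_theta = w * dt = 0.5 * 0.01 = 0.005 rad
= 0.2865 deg
theta_new = 119 + 0.2865 = 119.2865 deg


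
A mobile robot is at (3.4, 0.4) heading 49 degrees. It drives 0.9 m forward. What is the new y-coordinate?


y_new = y0 + d*sin(theta)
= 0.4 + 0.9*sin(49)
= 0.4 + 0.6792
= 1.0792


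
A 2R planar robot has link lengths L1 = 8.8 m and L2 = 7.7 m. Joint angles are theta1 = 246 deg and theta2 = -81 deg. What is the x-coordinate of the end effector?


Convert angles to radians: theta1 = 4.2935, theta2 = -1.4137
x = L1*cos(theta1) + L2*cos(theta1+theta2)
x = -3.5793 + -7.4376
x = -11.0169


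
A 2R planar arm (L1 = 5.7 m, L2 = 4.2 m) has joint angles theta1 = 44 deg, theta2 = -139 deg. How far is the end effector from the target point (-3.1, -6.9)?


End effector via forward kinematics:
x = L1*cos(t1) + L2*cos(t1+t2) = 3.7342
y = L1*sin(t1) + L2*sin(t1+t2) = -0.2245
Distance to target:
d = sqrt((-3.1 - 3.7342)^2 + (-6.9 - -0.2245)^2)
= sqrt(46.7061 + 44.5628)
= 9.5535 m


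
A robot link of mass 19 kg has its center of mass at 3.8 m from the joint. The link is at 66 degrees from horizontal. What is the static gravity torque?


tau = m*g*L*cos(angle)
= 19 * 9.81 * 3.8 * cos(66 deg)
= 19 * 9.81 * 3.8 * 0.4067
= 288.0842 Nm


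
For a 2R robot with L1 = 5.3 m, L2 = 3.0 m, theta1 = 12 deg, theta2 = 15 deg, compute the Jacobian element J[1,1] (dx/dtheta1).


J[1,1] = -L1*sin(t1) - L2*sin(t1+t2)
= -5.3*sin(12) - 3.0*sin(27)
= -2.4639


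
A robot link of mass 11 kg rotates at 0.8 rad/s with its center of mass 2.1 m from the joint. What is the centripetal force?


F = m * omega^2 * r
= 11 * 0.8^2 * 2.1
= 11 * 0.64 * 2.1
= 14.784 N


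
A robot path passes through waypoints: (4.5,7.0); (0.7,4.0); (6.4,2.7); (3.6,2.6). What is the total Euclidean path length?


Segment lengths:
  seg1 = sqrt((-3.8)^2 + (-3.0)^2) = 4.8415
  seg2 = sqrt((5.7)^2 + (-1.3)^2) = 5.8464
  seg3 = sqrt((-2.8)^2 + (-0.1)^2) = 2.8018
Total = 13.4896


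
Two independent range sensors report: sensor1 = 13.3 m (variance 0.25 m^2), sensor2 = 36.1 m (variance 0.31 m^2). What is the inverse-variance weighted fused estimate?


w1 = (1/var1) / (1/var1 + 1/var2)
   = 4.0 / (4.0 + 3.2258) = 0.5536
w2 = 1 - w1 = 0.4464
fused = w1*s1 + w2*s2 = 7.3625 + 16.1161
= 23.4786 m


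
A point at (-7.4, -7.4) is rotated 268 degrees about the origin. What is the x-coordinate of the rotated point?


x' = x*cos(theta) - y*sin(theta)
cos(268 deg) = -0.0349, sin(268 deg) = -0.9994
x' = -7.4 * -0.0349 - -7.4 * -0.9994
= 0.2583 - 7.3955
= -7.1372


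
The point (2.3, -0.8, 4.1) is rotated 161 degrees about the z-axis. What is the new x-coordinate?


Rotation about z-axis: x' = x*cos(theta) - y*sin(theta)
= 2.3 * -0.9455 - -0.8 * 0.3256
= -1.9142


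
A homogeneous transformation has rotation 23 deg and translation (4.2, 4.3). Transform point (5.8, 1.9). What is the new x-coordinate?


x' = cos(theta)*px - sin(theta)*py + tx
= 0.9205*5.8 - 0.3907*1.9 + 4.2
= 8.7965


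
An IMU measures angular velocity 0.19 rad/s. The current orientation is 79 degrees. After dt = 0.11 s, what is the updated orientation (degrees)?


delta_theta = w * dt = 0.19 * 0.11 = 0.0209 rad
= 1.1975 deg
theta_new = 79 + 1.1975 = 80.1975 deg


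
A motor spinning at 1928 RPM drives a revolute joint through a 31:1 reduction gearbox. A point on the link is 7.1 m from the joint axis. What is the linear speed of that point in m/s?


omega_motor = 1928 * 2*pi/60 = 201.8997 rad/s
omega_joint = omega_motor / 31 = 6.5129 rad/s
v = omega_joint * r = 6.5129 * 7.1
= 46.2415 m/s


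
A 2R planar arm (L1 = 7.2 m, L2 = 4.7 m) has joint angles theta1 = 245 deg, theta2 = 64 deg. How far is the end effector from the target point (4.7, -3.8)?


End effector via forward kinematics:
x = L1*cos(t1) + L2*cos(t1+t2) = -0.085
y = L1*sin(t1) + L2*sin(t1+t2) = -10.178
Distance to target:
d = sqrt((4.7 - -0.085)^2 + (-3.8 - -10.178)^2)
= sqrt(22.8967 + 40.6789)
= 7.9734 m


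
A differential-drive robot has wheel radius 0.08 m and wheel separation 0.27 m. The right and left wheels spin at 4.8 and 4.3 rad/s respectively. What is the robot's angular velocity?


vR = r*wR = 0.08*4.8 = 0.384 m/s
vL = r*wL = 0.08*4.3 = 0.344 m/s
v = (vR+vL)/2 = 0.364 m/s
omega = (vR-vL)/L = 0.1481 rad/s
angular velocity = 0.1481 rad/s


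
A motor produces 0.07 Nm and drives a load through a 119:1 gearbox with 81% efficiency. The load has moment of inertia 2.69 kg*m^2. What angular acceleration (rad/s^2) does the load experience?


tau_out = tau_motor * N * eta
= 0.07 * 119 * 0.81 = 6.7473 Nm
alpha = tau_out / I = 6.7473 / 2.69
= 2.5083 rad/s^2


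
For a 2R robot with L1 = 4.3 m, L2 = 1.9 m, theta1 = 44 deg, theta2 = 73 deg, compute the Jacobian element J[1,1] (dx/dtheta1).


J[1,1] = -L1*sin(t1) - L2*sin(t1+t2)
= -4.3*sin(44) - 1.9*sin(117)
= -4.6799


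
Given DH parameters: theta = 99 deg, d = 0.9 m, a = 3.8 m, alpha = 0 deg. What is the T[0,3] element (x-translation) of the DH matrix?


T[0,3] = a * cos(theta)
= 3.8 * cos(99 deg)
= 3.8 * -0.1564
= -0.5945


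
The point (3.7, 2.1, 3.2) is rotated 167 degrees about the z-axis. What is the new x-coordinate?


Rotation about z-axis: x' = x*cos(theta) - y*sin(theta)
= 3.7 * -0.9744 - 2.1 * 0.225
= -4.0776


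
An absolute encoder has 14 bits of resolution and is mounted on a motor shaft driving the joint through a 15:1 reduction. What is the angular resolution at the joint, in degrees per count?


counts = 2^14 = 16384
effective counts at joint = 16384 * 15 = 245760
resolution = 360 / 245760
= 0.0015 deg/count


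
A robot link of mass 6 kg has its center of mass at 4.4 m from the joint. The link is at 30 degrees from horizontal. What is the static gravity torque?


tau = m*g*L*cos(angle)
= 6 * 9.81 * 4.4 * cos(30 deg)
= 6 * 9.81 * 4.4 * 0.866
= 224.2867 Nm


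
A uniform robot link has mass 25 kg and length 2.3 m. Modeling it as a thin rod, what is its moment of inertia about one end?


I = (1/3) * m * L^2
= (1/3) * 25 * 2.3^2
= 0.333333 * 25 * 5.29
= 44.0833 kg*m^2


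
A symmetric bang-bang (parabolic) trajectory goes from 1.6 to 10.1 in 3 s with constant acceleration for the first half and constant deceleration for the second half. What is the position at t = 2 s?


Symmetric rest-to-rest: each phase covers (pf-p0)/2 in time T/2. 0.5*a*(T/2)^2 = (pf-p0)/2 => a = 4*(pf-p0)/T^2
a = 4*(10.1-1.6)/3^2 = 3.7778
t = 2 is in the deceleration phase (t > T/2).
p = pf - 0.5*a*(T-t)^2 = 10.1 - 0.5*3.7778*1^2
= 8.2111


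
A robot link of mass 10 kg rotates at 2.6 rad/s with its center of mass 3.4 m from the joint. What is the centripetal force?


F = m * omega^2 * r
= 10 * 2.6^2 * 3.4
= 10 * 6.76 * 3.4
= 229.84 N


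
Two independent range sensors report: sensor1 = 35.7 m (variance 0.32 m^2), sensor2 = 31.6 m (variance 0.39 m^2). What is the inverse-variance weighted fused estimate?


w1 = (1/var1) / (1/var1 + 1/var2)
   = 3.125 / (3.125 + 2.5641) = 0.5493
w2 = 1 - w1 = 0.4507
fused = w1*s1 + w2*s2 = 19.6099 + 14.2423
= 33.8521 m


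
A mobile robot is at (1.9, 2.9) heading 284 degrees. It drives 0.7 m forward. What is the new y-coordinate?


y_new = y0 + d*sin(theta)
= 2.9 + 0.7*sin(284)
= 2.9 + -0.6792
= 2.2208


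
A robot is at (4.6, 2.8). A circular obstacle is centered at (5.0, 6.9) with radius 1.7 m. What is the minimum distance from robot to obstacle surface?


center_dist = sqrt((4.6-5.0)^2 + (2.8-6.9)^2)
= sqrt(0.16 + 16.81)
= 4.1195
min_dist = center_dist - radius = 4.1195 - 1.7 = 2.4195 m


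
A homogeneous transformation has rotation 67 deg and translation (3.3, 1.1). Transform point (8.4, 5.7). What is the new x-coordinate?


x' = cos(theta)*px - sin(theta)*py + tx
= 0.3907*8.4 - 0.9205*5.7 + 3.3
= 1.3353


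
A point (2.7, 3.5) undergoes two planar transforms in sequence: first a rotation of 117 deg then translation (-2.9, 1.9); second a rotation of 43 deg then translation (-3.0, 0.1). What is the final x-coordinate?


After transform 1:
x1 = cos(117)*2.7 - sin(117)*3.5 + -2.9 = -7.2443
y1 = sin(117)*2.7 + cos(117)*3.5 + 1.9 = 2.7168
After transform 2:
x2 = cos(43)*-7.2443 - sin(43)*2.7168 + -3.0
= -10.151


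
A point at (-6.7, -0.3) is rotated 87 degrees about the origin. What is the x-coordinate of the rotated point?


x' = x*cos(theta) - y*sin(theta)
cos(87 deg) = 0.0523, sin(87 deg) = 0.9986
x' = -6.7 * 0.0523 - -0.3 * 0.9986
= -0.3507 - -0.2996
= -0.0511


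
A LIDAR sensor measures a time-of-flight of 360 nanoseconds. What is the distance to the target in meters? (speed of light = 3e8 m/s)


tof = 360 ns = 3.6e-07 s
dist = c * tof / 2
= 3e8 * 3.6e-07 / 2
= 54.0 m


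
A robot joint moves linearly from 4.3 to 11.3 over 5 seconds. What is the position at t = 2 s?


s = t/T = 2/5 = 0.4
p(t) = p0 + (pf-p0)*s
= 4.3 + (11.3 - 4.3) * 0.4
= 7.1


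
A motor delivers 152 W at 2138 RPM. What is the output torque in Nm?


omega = 2138 * 2*pi/60 = 223.8908 rad/s
tau = P / omega = 152 / 223.8908
= 0.6789 Nm


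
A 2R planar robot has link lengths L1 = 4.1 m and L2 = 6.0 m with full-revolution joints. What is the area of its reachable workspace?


r_max = L1 + L2 = 10.1 m
r_min = |L1 - L2| = 1.9 m
Area = pi*(r_max^2 - r_min^2)
= pi*(102.01 - 3.61)
= pi * 98.4
= 309.1327 m^2


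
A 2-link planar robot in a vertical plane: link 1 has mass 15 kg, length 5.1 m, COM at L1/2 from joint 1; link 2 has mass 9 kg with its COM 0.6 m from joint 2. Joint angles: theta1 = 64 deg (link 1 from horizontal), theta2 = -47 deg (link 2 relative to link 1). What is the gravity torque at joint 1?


Horizontal distance from joint 1 to link-1 COM:
  x_c1 = (L1/2)*cos(t1) = 2.55 * 0.4384 = 1.1178 m
Horizontal distance from joint 1 to link-2 COM:
  x_c2 = L1*cos(t1) + Lc2*cos(t1+t2)
       = 5.1*0.4384 + 0.6*0.9563 = 2.8095 m
tau1 = m1*g*x_c1 + m2*g*x_c2
     = 15*9.81*1.1178 + 9*9.81*2.8095
     = 164.4911 + 248.0486
     = 412.5397 Nm


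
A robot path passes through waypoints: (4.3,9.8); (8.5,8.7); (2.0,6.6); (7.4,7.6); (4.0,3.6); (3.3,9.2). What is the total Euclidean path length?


Segment lengths:
  seg1 = sqrt((4.2)^2 + (-1.1)^2) = 4.3417
  seg2 = sqrt((-6.5)^2 + (-2.1)^2) = 6.8308
  seg3 = sqrt((5.4)^2 + (1.0)^2) = 5.4918
  seg4 = sqrt((-3.4)^2 + (-4.0)^2) = 5.2498
  seg5 = sqrt((-0.7)^2 + (5.6)^2) = 5.6436
Total = 27.5576


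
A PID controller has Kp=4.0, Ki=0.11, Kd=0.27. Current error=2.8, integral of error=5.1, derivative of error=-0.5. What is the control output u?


u = Kp*e + Ki*int(e) + Kd*de/dt
= 4.0*2.8 + 0.11*5.1 + 0.27*(-0.5)
= 11.2 + 0.561 + -0.135
= 11.626


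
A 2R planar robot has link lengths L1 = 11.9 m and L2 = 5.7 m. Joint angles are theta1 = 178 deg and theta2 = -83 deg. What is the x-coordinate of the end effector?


Convert angles to radians: theta1 = 3.1067, theta2 = -1.4486
x = L1*cos(theta1) + L2*cos(theta1+theta2)
x = -11.8928 + -0.4968
x = -12.3895


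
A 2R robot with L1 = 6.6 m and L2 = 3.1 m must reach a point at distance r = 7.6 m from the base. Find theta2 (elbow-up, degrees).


cos(theta2) = (r^2 - L1^2 - L2^2) / (2*L1*L2)
cos(theta2) = (57.76 - 43.56 - 9.61) / 40.92
cos(theta2) = 0.11217
theta2 = 83.5596 degrees


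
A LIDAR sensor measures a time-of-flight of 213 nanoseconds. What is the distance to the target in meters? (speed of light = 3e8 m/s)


tof = 213 ns = 2.13e-07 s
dist = c * tof / 2
= 3e8 * 2.13e-07 / 2
= 31.95 m


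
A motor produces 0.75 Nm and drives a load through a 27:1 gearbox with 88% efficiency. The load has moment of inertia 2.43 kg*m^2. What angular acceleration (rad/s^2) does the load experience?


tau_out = tau_motor * N * eta
= 0.75 * 27 * 0.88 = 17.82 Nm
alpha = tau_out / I = 17.82 / 2.43
= 7.3333 rad/s^2


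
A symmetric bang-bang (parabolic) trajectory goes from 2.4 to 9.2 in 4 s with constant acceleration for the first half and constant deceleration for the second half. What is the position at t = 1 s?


Symmetric rest-to-rest: each phase covers (pf-p0)/2 in time T/2. 0.5*a*(T/2)^2 = (pf-p0)/2 => a = 4*(pf-p0)/T^2
a = 4*(9.2-2.4)/4^2 = 1.7
t = 1 is in the acceleration phase (t <= T/2).
p = p0 + 0.5*a*t^2 = 2.4 + 0.5*1.7*1^2
= 3.25


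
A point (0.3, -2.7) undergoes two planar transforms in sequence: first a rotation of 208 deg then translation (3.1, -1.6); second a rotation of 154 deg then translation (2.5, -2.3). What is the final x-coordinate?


After transform 1:
x1 = cos(208)*0.3 - sin(208)*-2.7 + 3.1 = 1.5675
y1 = sin(208)*0.3 + cos(208)*-2.7 + -1.6 = 0.6431
After transform 2:
x2 = cos(154)*1.5675 - sin(154)*0.6431 + 2.5
= 0.8092


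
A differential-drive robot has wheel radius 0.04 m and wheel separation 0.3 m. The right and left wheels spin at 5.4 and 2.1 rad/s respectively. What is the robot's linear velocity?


vR = r*wR = 0.04*5.4 = 0.216 m/s
vL = r*wL = 0.04*2.1 = 0.084 m/s
v = (vR+vL)/2 = 0.15 m/s
omega = (vR-vL)/L = 0.44 rad/s
linear velocity = 0.15 m/s


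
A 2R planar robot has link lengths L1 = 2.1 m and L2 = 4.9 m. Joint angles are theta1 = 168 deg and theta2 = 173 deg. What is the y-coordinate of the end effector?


Convert angles to radians: theta1 = 2.9322, theta2 = 3.0194
y = L1*sin(theta1) + L2*sin(theta1+theta2)
y = 0.4366 + -1.5953
y = -1.1587


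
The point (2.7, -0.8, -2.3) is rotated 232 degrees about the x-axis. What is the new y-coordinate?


Rotation about x-axis: y' = y*cos(theta) - z*sin(theta)
= -0.8 * -0.6157 - -2.3 * -0.788
= -1.3199


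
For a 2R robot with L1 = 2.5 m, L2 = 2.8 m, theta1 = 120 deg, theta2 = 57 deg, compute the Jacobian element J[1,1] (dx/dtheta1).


J[1,1] = -L1*sin(t1) - L2*sin(t1+t2)
= -2.5*sin(120) - 2.8*sin(177)
= -2.3116


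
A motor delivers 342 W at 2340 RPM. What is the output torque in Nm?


omega = 2340 * 2*pi/60 = 245.0442 rad/s
tau = P / omega = 342 / 245.0442
= 1.3957 Nm


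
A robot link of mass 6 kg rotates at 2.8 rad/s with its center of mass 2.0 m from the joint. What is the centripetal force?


F = m * omega^2 * r
= 6 * 2.8^2 * 2.0
= 6 * 7.84 * 2.0
= 94.08 N


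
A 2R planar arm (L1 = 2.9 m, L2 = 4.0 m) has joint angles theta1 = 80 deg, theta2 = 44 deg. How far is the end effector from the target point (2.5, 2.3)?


End effector via forward kinematics:
x = L1*cos(t1) + L2*cos(t1+t2) = -1.7332
y = L1*sin(t1) + L2*sin(t1+t2) = 6.1721
Distance to target:
d = sqrt((2.5 - -1.7332)^2 + (2.3 - 6.1721)^2)
= sqrt(17.9199 + 14.9931)
= 5.737 m


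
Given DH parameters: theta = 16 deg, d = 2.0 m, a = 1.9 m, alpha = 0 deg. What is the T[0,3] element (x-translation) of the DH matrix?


T[0,3] = a * cos(theta)
= 1.9 * cos(16 deg)
= 1.9 * 0.9613
= 1.8264


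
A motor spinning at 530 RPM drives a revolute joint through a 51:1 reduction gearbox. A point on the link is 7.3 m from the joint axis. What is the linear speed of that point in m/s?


omega_motor = 530 * 2*pi/60 = 55.5015 rad/s
omega_joint = omega_motor / 51 = 1.0883 rad/s
v = omega_joint * r = 1.0883 * 7.3
= 7.9443 m/s


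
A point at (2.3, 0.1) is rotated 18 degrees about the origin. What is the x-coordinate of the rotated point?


x' = x*cos(theta) - y*sin(theta)
cos(18 deg) = 0.9511, sin(18 deg) = 0.309
x' = 2.3 * 0.9511 - 0.1 * 0.309
= 2.1874 - 0.0309
= 2.1565


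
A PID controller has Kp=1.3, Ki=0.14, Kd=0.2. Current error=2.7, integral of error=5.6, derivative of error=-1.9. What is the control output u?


u = Kp*e + Ki*int(e) + Kd*de/dt
= 1.3*2.7 + 0.14*5.6 + 0.2*(-1.9)
= 3.51 + 0.784 + -0.38
= 3.914


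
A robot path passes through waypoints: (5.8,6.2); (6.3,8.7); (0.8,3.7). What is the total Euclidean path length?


Segment lengths:
  seg1 = sqrt((0.5)^2 + (2.5)^2) = 2.5495
  seg2 = sqrt((-5.5)^2 + (-5.0)^2) = 7.433
Total = 9.9825


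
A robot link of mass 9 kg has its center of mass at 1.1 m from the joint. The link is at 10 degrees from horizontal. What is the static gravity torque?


tau = m*g*L*cos(angle)
= 9 * 9.81 * 1.1 * cos(10 deg)
= 9 * 9.81 * 1.1 * 0.9848
= 95.6435 Nm


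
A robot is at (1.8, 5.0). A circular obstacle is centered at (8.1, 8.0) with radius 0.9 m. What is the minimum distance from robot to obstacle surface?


center_dist = sqrt((1.8-8.1)^2 + (5.0-8.0)^2)
= sqrt(39.69 + 9.0)
= 6.9778
min_dist = center_dist - radius = 6.9778 - 0.9 = 6.0778 m


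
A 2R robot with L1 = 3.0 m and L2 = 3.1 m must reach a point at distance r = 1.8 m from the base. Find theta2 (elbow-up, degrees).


cos(theta2) = (r^2 - L1^2 - L2^2) / (2*L1*L2)
cos(theta2) = (3.24 - 9.0 - 9.61) / 18.6
cos(theta2) = -0.826344
theta2 = 145.725 degrees


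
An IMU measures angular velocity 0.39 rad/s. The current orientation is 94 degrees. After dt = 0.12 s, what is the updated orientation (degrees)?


delta_theta = w * dt = 0.39 * 0.12 = 0.0468 rad
= 2.6814 deg
theta_new = 94 + 2.6814 = 96.6814 deg


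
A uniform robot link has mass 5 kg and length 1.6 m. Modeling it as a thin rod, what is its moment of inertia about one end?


I = (1/3) * m * L^2
= (1/3) * 5 * 1.6^2
= 0.333333 * 5 * 2.56
= 4.2667 kg*m^2


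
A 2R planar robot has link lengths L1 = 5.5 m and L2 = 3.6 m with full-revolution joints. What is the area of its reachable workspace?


r_max = L1 + L2 = 9.1 m
r_min = |L1 - L2| = 1.9 m
Area = pi*(r_max^2 - r_min^2)
= pi*(82.81 - 3.61)
= pi * 79.2
= 248.8141 m^2


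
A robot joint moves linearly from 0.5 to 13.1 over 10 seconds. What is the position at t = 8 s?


s = t/T = 8/10 = 0.8
p(t) = p0 + (pf-p0)*s
= 0.5 + (13.1 - 0.5) * 0.8
= 10.58


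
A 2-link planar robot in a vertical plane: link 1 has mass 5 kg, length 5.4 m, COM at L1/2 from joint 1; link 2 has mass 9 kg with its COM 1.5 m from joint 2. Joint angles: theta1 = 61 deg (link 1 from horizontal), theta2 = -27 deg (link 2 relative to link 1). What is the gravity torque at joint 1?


Horizontal distance from joint 1 to link-1 COM:
  x_c1 = (L1/2)*cos(t1) = 2.7 * 0.4848 = 1.309 m
Horizontal distance from joint 1 to link-2 COM:
  x_c2 = L1*cos(t1) + Lc2*cos(t1+t2)
       = 5.4*0.4848 + 1.5*0.829 = 3.8615 m
tau1 = m1*g*x_c1 + m2*g*x_c2
     = 5*9.81*1.309 + 9*9.81*3.8615
     = 64.2058 + 340.9343
     = 405.1401 Nm


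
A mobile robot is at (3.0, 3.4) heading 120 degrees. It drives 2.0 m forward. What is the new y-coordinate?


y_new = y0 + d*sin(theta)
= 3.4 + 2.0*sin(120)
= 3.4 + 1.7321
= 5.1321


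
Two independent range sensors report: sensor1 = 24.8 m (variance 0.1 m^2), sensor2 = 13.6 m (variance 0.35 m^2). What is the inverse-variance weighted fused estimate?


w1 = (1/var1) / (1/var1 + 1/var2)
   = 10.0 / (10.0 + 2.8571) = 0.7778
w2 = 1 - w1 = 0.2222
fused = w1*s1 + w2*s2 = 19.2889 + 3.0222
= 22.3111 m


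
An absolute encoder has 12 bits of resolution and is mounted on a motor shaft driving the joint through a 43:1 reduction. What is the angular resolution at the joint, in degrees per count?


counts = 2^12 = 4096
effective counts at joint = 4096 * 43 = 176128
resolution = 360 / 176128
= 0.002 deg/count


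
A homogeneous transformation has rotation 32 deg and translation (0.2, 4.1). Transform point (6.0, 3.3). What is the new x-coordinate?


x' = cos(theta)*px - sin(theta)*py + tx
= 0.848*6.0 - 0.5299*3.3 + 0.2
= 3.5396


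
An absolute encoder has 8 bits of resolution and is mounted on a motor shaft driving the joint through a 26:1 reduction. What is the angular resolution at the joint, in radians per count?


counts = 2^8 = 256
effective counts at joint = 256 * 26 = 6656
resolution = 2*pi / 6656
= 9.4399e-04 rad/count


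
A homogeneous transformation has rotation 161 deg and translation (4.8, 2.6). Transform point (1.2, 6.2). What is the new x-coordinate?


x' = cos(theta)*px - sin(theta)*py + tx
= -0.9455*1.2 - 0.3256*6.2 + 4.8
= 1.6469


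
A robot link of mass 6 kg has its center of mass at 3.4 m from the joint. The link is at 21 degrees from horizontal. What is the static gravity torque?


tau = m*g*L*cos(angle)
= 6 * 9.81 * 3.4 * cos(21 deg)
= 6 * 9.81 * 3.4 * 0.9336
= 186.8318 Nm


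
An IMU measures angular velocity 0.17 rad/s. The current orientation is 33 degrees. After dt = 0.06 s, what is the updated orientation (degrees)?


delta_theta = w * dt = 0.17 * 0.06 = 0.0102 rad
= 0.5844 deg
theta_new = 33 + 0.5844 = 33.5844 deg


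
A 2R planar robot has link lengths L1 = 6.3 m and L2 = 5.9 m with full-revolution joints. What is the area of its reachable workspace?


r_max = L1 + L2 = 12.2 m
r_min = |L1 - L2| = 0.4 m
Area = pi*(r_max^2 - r_min^2)
= pi*(148.84 - 0.16)
= pi * 148.68
= 467.092 m^2


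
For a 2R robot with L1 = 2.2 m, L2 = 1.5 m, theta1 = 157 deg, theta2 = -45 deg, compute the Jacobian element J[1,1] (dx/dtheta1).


J[1,1] = -L1*sin(t1) - L2*sin(t1+t2)
= -2.2*sin(157) - 1.5*sin(112)
= -2.2504


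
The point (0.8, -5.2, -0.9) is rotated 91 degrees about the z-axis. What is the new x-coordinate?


Rotation about z-axis: x' = x*cos(theta) - y*sin(theta)
= 0.8 * -0.0175 - -5.2 * 0.9998
= 5.1852


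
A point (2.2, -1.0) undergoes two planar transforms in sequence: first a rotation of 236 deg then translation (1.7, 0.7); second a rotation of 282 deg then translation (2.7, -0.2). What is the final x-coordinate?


After transform 1:
x1 = cos(236)*2.2 - sin(236)*-1.0 + 1.7 = -0.3593
y1 = sin(236)*2.2 + cos(236)*-1.0 + 0.7 = -0.5647
After transform 2:
x2 = cos(282)*-0.3593 - sin(282)*-0.5647 + 2.7
= 2.073


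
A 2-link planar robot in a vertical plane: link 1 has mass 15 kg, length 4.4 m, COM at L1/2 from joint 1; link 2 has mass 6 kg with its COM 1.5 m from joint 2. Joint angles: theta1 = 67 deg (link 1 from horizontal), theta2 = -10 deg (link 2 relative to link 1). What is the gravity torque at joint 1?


Horizontal distance from joint 1 to link-1 COM:
  x_c1 = (L1/2)*cos(t1) = 2.2 * 0.3907 = 0.8596 m
Horizontal distance from joint 1 to link-2 COM:
  x_c2 = L1*cos(t1) + Lc2*cos(t1+t2)
       = 4.4*0.3907 + 1.5*0.5446 = 2.5362 m
tau1 = m1*g*x_c1 + m2*g*x_c2
     = 15*9.81*0.8596 + 6*9.81*2.5362
     = 126.4914 + 149.2793
     = 275.7707 Nm


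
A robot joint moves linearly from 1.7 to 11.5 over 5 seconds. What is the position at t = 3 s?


s = t/T = 3/5 = 0.6
p(t) = p0 + (pf-p0)*s
= 1.7 + (11.5 - 1.7) * 0.6
= 7.58


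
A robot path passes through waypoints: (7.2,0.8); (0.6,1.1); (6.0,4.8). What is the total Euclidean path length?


Segment lengths:
  seg1 = sqrt((-6.6)^2 + (0.3)^2) = 6.6068
  seg2 = sqrt((5.4)^2 + (3.7)^2) = 6.546
Total = 13.1528


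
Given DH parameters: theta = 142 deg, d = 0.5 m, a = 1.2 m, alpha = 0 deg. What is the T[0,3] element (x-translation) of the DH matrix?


T[0,3] = a * cos(theta)
= 1.2 * cos(142 deg)
= 1.2 * -0.788
= -0.9456


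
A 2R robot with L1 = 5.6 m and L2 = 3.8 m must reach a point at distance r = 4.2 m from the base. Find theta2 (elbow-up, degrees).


cos(theta2) = (r^2 - L1^2 - L2^2) / (2*L1*L2)
cos(theta2) = (17.64 - 31.36 - 14.44) / 42.56
cos(theta2) = -0.661654
theta2 = 131.4261 degrees


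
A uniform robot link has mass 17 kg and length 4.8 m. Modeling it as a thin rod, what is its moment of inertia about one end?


I = (1/3) * m * L^2
= (1/3) * 17 * 4.8^2
= 0.333333 * 17 * 23.04
= 130.56 kg*m^2


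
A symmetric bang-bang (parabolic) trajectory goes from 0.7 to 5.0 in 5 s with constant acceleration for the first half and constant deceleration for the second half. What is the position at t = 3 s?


Symmetric rest-to-rest: each phase covers (pf-p0)/2 in time T/2. 0.5*a*(T/2)^2 = (pf-p0)/2 => a = 4*(pf-p0)/T^2
a = 4*(5.0-0.7)/5^2 = 0.688
t = 3 is in the deceleration phase (t > T/2).
p = pf - 0.5*a*(T-t)^2 = 5.0 - 0.5*0.688*2^2
= 3.624


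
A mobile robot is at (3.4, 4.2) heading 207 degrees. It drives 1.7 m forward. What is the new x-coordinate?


x_new = x0 + d*cos(theta)
= 3.4 + 1.7*cos(207)
= 3.4 + -1.5147
= 1.8853


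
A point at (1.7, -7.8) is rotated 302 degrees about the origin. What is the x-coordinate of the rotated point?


x' = x*cos(theta) - y*sin(theta)
cos(302 deg) = 0.5299, sin(302 deg) = -0.848
x' = 1.7 * 0.5299 - -7.8 * -0.848
= 0.9009 - 6.6148
= -5.7139


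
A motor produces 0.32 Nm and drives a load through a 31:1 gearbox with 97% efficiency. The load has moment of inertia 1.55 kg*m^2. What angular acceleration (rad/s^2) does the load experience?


tau_out = tau_motor * N * eta
= 0.32 * 31 * 0.97 = 9.6224 Nm
alpha = tau_out / I = 9.6224 / 1.55
= 6.208 rad/s^2


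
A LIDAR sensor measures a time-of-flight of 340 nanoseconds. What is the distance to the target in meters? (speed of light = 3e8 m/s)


tof = 340 ns = 3.4e-07 s
dist = c * tof / 2
= 3e8 * 3.4e-07 / 2
= 51.0 m


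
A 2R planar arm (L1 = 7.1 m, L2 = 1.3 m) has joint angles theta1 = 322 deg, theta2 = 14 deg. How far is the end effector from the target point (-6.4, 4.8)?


End effector via forward kinematics:
x = L1*cos(t1) + L2*cos(t1+t2) = 6.7825
y = L1*sin(t1) + L2*sin(t1+t2) = -4.9
Distance to target:
d = sqrt((-6.4 - 6.7825)^2 + (4.8 - -4.9)^2)
= sqrt(173.7779 + 94.0891)
= 16.3666 m


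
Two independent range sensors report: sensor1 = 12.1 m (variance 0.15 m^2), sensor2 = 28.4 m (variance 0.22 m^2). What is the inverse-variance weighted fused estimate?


w1 = (1/var1) / (1/var1 + 1/var2)
   = 6.6667 / (6.6667 + 4.5455) = 0.5946
w2 = 1 - w1 = 0.4054
fused = w1*s1 + w2*s2 = 7.1946 + 11.5135
= 18.7081 m


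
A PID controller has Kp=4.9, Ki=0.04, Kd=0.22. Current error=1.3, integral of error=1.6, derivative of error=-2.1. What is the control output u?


u = Kp*e + Ki*int(e) + Kd*de/dt
= 4.9*1.3 + 0.04*1.6 + 0.22*(-2.1)
= 6.37 + 0.064 + -0.462
= 5.972


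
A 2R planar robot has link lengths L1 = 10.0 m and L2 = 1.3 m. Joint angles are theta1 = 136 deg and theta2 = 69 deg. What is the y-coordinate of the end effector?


Convert angles to radians: theta1 = 2.3736, theta2 = 1.2043
y = L1*sin(theta1) + L2*sin(theta1+theta2)
y = 6.9466 + -0.5494
y = 6.3972


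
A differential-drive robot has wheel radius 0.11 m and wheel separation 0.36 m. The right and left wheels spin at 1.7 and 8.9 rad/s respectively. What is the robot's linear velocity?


vR = r*wR = 0.11*1.7 = 0.187 m/s
vL = r*wL = 0.11*8.9 = 0.979 m/s
v = (vR+vL)/2 = 0.583 m/s
omega = (vR-vL)/L = -2.2 rad/s
linear velocity = 0.583 m/s


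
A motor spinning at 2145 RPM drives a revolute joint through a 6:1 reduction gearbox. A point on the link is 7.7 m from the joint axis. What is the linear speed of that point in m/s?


omega_motor = 2145 * 2*pi/60 = 224.6239 rad/s
omega_joint = omega_motor / 6 = 37.4373 rad/s
v = omega_joint * r = 37.4373 * 7.7
= 288.2673 m/s


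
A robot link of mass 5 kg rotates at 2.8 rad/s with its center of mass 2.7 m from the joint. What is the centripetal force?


F = m * omega^2 * r
= 5 * 2.8^2 * 2.7
= 5 * 7.84 * 2.7
= 105.84 N


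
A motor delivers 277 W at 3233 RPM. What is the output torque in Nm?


omega = 3233 * 2*pi/60 = 338.559 rad/s
tau = P / omega = 277 / 338.559
= 0.8182 Nm


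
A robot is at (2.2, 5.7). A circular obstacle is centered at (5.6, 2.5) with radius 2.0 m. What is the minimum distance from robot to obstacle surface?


center_dist = sqrt((2.2-5.6)^2 + (5.7-2.5)^2)
= sqrt(11.56 + 10.24)
= 4.669
min_dist = center_dist - radius = 4.669 - 2.0 = 2.669 m


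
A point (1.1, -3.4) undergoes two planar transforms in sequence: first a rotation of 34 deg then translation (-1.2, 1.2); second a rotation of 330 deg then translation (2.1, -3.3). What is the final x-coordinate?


After transform 1:
x1 = cos(34)*1.1 - sin(34)*-3.4 + -1.2 = 1.6132
y1 = sin(34)*1.1 + cos(34)*-3.4 + 1.2 = -1.0036
After transform 2:
x2 = cos(330)*1.6132 - sin(330)*-1.0036 + 2.1
= 2.9953


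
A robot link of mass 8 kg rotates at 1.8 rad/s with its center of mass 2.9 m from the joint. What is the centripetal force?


F = m * omega^2 * r
= 8 * 1.8^2 * 2.9
= 8 * 3.24 * 2.9
= 75.168 N


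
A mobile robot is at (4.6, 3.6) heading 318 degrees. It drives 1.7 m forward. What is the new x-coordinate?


x_new = x0 + d*cos(theta)
= 4.6 + 1.7*cos(318)
= 4.6 + 1.2633
= 5.8633


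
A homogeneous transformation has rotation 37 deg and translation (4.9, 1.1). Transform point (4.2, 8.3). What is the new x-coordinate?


x' = cos(theta)*px - sin(theta)*py + tx
= 0.7986*4.2 - 0.6018*8.3 + 4.9
= 3.2592


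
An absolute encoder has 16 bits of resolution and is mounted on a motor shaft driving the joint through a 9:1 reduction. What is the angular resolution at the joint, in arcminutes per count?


counts = 2^16 = 65536
effective counts at joint = 65536 * 9 = 589824
resolution = 360*60 / 589824
= 0.0366 arcmin/count


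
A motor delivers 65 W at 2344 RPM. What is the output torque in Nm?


omega = 2344 * 2*pi/60 = 245.4631 rad/s
tau = P / omega = 65 / 245.4631
= 0.2648 Nm


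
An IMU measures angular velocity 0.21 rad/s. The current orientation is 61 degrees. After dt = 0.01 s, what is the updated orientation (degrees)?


delta_theta = w * dt = 0.21 * 0.01 = 0.0021 rad
= 0.1203 deg
theta_new = 61 + 0.1203 = 61.1203 deg


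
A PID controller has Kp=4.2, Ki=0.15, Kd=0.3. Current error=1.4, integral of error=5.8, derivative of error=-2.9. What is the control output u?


u = Kp*e + Ki*int(e) + Kd*de/dt
= 4.2*1.4 + 0.15*5.8 + 0.3*(-2.9)
= 5.88 + 0.87 + -0.87
= 5.88


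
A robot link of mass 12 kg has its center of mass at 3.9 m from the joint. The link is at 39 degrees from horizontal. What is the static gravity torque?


tau = m*g*L*cos(angle)
= 12 * 9.81 * 3.9 * cos(39 deg)
= 12 * 9.81 * 3.9 * 0.7771
= 356.7939 Nm


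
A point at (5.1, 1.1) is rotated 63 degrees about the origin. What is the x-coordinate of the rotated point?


x' = x*cos(theta) - y*sin(theta)
cos(63 deg) = 0.454, sin(63 deg) = 0.891
x' = 5.1 * 0.454 - 1.1 * 0.891
= 2.3154 - 0.9801
= 1.3352


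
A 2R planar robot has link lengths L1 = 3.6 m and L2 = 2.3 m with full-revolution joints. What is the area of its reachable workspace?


r_max = L1 + L2 = 5.9 m
r_min = |L1 - L2| = 1.3 m
Area = pi*(r_max^2 - r_min^2)
= pi*(34.81 - 1.69)
= pi * 33.12
= 104.0495 m^2


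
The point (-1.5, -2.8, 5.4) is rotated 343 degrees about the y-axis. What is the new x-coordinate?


Rotation about y-axis: x' = x*cos(theta) + z*sin(theta)
= -1.5 * 0.9563 + 5.4 * -0.2924
= -3.0133


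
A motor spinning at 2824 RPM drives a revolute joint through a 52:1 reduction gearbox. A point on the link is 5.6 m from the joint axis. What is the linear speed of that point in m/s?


omega_motor = 2824 * 2*pi/60 = 295.7286 rad/s
omega_joint = omega_motor / 52 = 5.6871 rad/s
v = omega_joint * r = 5.6871 * 5.6
= 31.8477 m/s


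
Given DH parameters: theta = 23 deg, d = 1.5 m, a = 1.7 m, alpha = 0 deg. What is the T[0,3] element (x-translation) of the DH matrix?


T[0,3] = a * cos(theta)
= 1.7 * cos(23 deg)
= 1.7 * 0.9205
= 1.5649


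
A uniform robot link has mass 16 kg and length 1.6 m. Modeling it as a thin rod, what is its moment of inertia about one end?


I = (1/3) * m * L^2
= (1/3) * 16 * 1.6^2
= 0.333333 * 16 * 2.56
= 13.6533 kg*m^2


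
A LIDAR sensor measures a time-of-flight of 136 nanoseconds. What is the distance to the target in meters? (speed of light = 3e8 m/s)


tof = 136 ns = 1.36e-07 s
dist = c * tof / 2
= 3e8 * 1.36e-07 / 2
= 20.4 m


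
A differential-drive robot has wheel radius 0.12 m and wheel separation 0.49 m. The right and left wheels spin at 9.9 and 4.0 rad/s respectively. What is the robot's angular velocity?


vR = r*wR = 0.12*9.9 = 1.188 m/s
vL = r*wL = 0.12*4.0 = 0.48 m/s
v = (vR+vL)/2 = 0.834 m/s
omega = (vR-vL)/L = 1.4449 rad/s
angular velocity = 1.4449 rad/s


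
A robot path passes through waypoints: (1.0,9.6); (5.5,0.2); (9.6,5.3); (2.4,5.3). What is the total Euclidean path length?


Segment lengths:
  seg1 = sqrt((4.5)^2 + (-9.4)^2) = 10.4216
  seg2 = sqrt((4.1)^2 + (5.1)^2) = 6.5437
  seg3 = sqrt((-7.2)^2 + (0.0)^2) = 7.2
Total = 24.1653


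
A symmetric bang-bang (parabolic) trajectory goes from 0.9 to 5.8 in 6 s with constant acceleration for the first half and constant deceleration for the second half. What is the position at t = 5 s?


Symmetric rest-to-rest: each phase covers (pf-p0)/2 in time T/2. 0.5*a*(T/2)^2 = (pf-p0)/2 => a = 4*(pf-p0)/T^2
a = 4*(5.8-0.9)/6^2 = 0.5444
t = 5 is in the deceleration phase (t > T/2).
p = pf - 0.5*a*(T-t)^2 = 5.8 - 0.5*0.5444*1^2
= 5.5278


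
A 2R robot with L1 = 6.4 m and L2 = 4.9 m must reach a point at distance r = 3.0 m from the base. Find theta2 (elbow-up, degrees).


cos(theta2) = (r^2 - L1^2 - L2^2) / (2*L1*L2)
cos(theta2) = (9.0 - 40.96 - 24.01) / 62.72
cos(theta2) = -0.892379
theta2 = 153.1737 degrees


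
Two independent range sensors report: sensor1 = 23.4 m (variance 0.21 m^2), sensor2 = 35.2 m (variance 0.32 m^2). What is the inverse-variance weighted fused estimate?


w1 = (1/var1) / (1/var1 + 1/var2)
   = 4.7619 / (4.7619 + 3.125) = 0.6038
w2 = 1 - w1 = 0.3962
fused = w1*s1 + w2*s2 = 14.1283 + 13.9472
= 28.0755 m


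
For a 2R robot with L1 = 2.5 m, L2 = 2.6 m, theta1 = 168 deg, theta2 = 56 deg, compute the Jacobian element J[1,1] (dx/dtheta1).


J[1,1] = -L1*sin(t1) - L2*sin(t1+t2)
= -2.5*sin(168) - 2.6*sin(224)
= 1.2863


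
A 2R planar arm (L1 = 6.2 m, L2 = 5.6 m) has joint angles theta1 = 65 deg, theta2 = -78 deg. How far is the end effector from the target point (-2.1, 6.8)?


End effector via forward kinematics:
x = L1*cos(t1) + L2*cos(t1+t2) = 8.0767
y = L1*sin(t1) + L2*sin(t1+t2) = 4.3594
Distance to target:
d = sqrt((-2.1 - 8.0767)^2 + (6.8 - 4.3594)^2)
= sqrt(103.5653 + 5.9566)
= 10.4653 m


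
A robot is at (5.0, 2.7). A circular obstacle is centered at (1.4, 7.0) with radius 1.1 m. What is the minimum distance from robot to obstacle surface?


center_dist = sqrt((5.0-1.4)^2 + (2.7-7.0)^2)
= sqrt(12.96 + 18.49)
= 5.608
min_dist = center_dist - radius = 5.608 - 1.1 = 4.508 m


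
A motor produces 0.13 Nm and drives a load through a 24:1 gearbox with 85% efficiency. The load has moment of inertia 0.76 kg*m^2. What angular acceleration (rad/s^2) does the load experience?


tau_out = tau_motor * N * eta
= 0.13 * 24 * 0.85 = 2.652 Nm
alpha = tau_out / I = 2.652 / 0.76
= 3.4895 rad/s^2


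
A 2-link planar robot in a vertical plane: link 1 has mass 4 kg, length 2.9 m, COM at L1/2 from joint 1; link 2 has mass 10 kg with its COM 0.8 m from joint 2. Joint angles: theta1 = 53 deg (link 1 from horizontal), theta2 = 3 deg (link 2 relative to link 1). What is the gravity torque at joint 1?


Horizontal distance from joint 1 to link-1 COM:
  x_c1 = (L1/2)*cos(t1) = 1.45 * 0.6018 = 0.8726 m
Horizontal distance from joint 1 to link-2 COM:
  x_c2 = L1*cos(t1) + Lc2*cos(t1+t2)
       = 2.9*0.6018 + 0.8*0.5592 = 2.1926 m
tau1 = m1*g*x_c1 + m2*g*x_c2
     = 4*9.81*0.8726 + 10*9.81*2.1926
     = 34.2421 + 215.0958
     = 249.3379 Nm
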